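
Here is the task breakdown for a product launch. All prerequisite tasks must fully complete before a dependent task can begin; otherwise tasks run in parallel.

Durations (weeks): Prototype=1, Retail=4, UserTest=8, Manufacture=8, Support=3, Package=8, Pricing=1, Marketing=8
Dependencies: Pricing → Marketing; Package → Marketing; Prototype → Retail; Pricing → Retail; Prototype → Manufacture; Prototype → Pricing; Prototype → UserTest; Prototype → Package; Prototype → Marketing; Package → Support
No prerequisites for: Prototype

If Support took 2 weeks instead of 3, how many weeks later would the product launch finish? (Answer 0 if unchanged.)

0

The binding path is Prototype→Package→Marketing = 1+8+8 = 17; finish at 17 weeks.
The longest path through Support is only 12 weeks, so Support has float 5.
No other chain overtakes it, so the finish is 17 weeks.
Change in finish: 17 − 17 = +0 weeks.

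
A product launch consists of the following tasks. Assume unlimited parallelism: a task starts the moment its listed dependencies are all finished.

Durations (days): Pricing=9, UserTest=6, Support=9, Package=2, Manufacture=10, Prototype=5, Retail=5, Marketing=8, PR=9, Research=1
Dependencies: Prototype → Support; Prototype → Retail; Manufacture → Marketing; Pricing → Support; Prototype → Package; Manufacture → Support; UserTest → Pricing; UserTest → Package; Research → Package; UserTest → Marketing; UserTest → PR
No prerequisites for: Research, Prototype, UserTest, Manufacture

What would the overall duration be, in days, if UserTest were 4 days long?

22

As given, the longest chain is UserTest→Pricing→Support = 6+9+9 = 24, so the finish is 24 days.
UserTest is on the critical path; changing it to 4 makes that path 22 days.
No other chain overtakes it, so the finish is 22 days.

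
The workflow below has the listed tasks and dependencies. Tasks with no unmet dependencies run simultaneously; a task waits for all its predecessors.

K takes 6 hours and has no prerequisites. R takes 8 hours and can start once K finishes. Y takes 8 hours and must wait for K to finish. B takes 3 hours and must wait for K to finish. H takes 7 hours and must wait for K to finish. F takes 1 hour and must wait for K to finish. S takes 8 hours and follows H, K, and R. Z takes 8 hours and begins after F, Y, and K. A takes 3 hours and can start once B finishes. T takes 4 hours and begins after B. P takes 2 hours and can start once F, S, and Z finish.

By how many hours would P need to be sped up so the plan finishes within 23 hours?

1

Current finish: 24 hours; target: 23.
P is on every critical path, so each hour cut from P cuts the finish by one (this holds down to a finish of 23).
Need 24 − 23 = 1 hour off P → P becomes 1 hour, finish becomes 23.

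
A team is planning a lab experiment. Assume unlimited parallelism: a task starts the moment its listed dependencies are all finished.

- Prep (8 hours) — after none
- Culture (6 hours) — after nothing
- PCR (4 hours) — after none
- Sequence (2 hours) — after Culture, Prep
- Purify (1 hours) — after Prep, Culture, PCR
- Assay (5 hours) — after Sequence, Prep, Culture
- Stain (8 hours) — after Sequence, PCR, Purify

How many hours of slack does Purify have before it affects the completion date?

The longest chain is Prep→Sequence→Stain = 8+2+8 = 18; overall finish 18 hours.
Longest path through Purify: 17 hours (earliest finish 9, latest finish 10).
So Purify can slip 10 − 9 = 1 hour.

1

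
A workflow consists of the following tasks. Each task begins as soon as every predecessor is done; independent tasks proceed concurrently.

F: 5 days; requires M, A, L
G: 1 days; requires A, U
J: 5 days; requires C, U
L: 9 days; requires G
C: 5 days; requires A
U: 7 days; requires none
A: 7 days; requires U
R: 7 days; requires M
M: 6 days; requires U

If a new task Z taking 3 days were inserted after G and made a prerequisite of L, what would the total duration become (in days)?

32

Originally the plan takes 29 days.
With Z inserted, L now waits for max(G, Z).
New critical path: U→A→G→Z→L→F = 7+7+1+3+9+5 = 32 ⇒ 32 days.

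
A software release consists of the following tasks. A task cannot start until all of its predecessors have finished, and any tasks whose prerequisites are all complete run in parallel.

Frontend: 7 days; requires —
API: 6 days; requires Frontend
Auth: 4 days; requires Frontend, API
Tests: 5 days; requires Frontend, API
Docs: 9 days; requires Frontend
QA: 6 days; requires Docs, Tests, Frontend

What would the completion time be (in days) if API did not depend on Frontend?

22

Original critical path: Frontend→API→Tests→QA = 7+6+5+6 = 24 ⇒ 24 days.
Without Frontend→API, API's earliest start moves from 7 to 0.
The longest chain is now Frontend→Docs→QA = 7+9+6 = 22, so the project takes 22 days.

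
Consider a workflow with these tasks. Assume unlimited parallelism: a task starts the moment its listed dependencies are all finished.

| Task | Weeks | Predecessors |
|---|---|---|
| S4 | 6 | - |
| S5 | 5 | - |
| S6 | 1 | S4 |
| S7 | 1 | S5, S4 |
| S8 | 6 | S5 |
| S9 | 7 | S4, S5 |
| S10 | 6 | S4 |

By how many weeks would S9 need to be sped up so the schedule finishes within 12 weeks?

Current finish: 13 weeks; target: 12.
S9 is on every critical path, so each week cut from S9 cuts the finish by one (this holds down to a finish of 12).
Need 13 − 12 = 1 week off S9 → S9 becomes 6 weeks, finish becomes 12.

1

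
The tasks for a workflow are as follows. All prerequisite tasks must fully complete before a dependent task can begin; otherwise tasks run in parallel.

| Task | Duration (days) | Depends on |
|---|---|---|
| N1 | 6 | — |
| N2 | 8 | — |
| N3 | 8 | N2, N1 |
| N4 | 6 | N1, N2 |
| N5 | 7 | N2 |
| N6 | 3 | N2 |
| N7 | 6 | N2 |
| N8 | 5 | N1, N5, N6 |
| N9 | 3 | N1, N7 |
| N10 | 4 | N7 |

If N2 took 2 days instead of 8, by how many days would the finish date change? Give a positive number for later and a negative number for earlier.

As given, the longest chain is N2→N5→N8 = 8+7+5 = 20, so the finish is 20 days.
Since N2 is critical, the -6 change carries straight to that chain (now 14 days).
The binding chain switches to N1→N3 = 6+8 = 14; finish 14 days.
Change in finish: 14 − 20 = -6 days.

-6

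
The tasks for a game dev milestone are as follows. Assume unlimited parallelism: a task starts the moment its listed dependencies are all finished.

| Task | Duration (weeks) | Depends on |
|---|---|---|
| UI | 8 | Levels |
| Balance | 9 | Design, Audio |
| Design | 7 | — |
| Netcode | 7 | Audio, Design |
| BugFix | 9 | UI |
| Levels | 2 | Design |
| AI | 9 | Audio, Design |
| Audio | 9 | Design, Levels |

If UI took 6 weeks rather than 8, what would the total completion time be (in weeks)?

27

Baseline: Design→Levels→Audio→AI = 7+2+9+9 = 27 → 27 weeks.
UI has 1 week of float (longest path through it is 26).
No other chain overtakes it, so the finish is 27 weeks.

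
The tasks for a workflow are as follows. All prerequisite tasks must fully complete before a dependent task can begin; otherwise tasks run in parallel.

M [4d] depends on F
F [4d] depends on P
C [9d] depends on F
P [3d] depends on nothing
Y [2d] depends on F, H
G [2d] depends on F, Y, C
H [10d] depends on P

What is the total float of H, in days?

Critical path: P→F→C→G = 3+4+9+2 = 18, so the finish is 18 days.
H finishes as early as 13 and must finish by 14.
Slack of H = 4 − 3 = 1 day.

1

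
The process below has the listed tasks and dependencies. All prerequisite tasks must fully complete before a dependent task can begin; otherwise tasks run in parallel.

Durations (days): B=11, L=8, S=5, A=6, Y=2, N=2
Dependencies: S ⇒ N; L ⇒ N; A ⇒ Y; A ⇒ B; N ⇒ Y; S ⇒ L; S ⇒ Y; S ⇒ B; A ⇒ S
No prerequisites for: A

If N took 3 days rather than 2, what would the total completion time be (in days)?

Actual critical path: A→S→L→N→Y = 6+5+8+2+2 = 23 ⇒ 23 days.
N is on the critical path; changing it to 3 makes that path 24 days.
The critical path is still A→S→L→N→Y; finish is now 24 days.

24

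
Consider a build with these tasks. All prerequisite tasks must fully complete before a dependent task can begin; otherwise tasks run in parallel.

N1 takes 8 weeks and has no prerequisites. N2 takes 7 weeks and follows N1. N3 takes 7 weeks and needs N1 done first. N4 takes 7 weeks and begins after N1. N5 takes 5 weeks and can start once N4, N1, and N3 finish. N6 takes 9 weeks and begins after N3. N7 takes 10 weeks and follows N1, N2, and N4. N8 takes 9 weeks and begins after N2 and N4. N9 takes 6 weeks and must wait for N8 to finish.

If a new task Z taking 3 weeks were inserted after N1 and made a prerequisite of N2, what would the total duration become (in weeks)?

Originally the build takes 30 weeks.
With Z inserted, N2 now waits for max(N1, Z).
New critical path: N1→Z→N2→N8→N9 = 8+3+7+9+6 = 33 ⇒ 33 weeks.

33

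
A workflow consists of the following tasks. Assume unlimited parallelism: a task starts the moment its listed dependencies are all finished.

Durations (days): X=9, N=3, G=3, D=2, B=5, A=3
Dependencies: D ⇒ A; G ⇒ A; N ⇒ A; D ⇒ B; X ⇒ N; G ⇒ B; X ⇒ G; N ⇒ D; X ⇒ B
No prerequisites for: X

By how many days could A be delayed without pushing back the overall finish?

2

X→N→D→B = 9+3+2+5 = 19 sets the makespan at 19 days.
A finishes as early as 17 and must finish by 19.
Slack of A = 16 − 14 = 2 days.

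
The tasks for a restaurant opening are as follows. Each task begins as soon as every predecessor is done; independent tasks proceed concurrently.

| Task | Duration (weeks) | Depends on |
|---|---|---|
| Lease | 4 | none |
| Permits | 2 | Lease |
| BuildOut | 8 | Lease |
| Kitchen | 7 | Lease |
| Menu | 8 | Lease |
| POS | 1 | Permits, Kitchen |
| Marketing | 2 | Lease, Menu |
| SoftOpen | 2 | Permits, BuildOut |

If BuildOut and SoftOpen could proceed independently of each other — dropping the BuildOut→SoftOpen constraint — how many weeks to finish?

14

Original critical path: Lease→BuildOut→SoftOpen = 4+8+2 = 14 ⇒ 14 weeks.
Without BuildOut→SoftOpen, SoftOpen's earliest start moves from 12 to 6.
New critical path: Lease→Menu→Marketing = 4+8+2 = 14 ⇒ 14 weeks.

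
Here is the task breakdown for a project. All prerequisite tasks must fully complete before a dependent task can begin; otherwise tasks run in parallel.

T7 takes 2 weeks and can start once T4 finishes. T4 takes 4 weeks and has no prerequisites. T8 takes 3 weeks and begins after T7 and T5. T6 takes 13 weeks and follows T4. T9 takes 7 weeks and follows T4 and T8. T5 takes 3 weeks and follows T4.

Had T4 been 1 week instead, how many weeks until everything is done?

14

Baseline: T4→T5→T8→T9 = 4+3+3+7 = 17 → 17 weeks.
Since T4 is critical, the -3 change carries straight to that chain (now 14 weeks).
No other chain overtakes it, so the finish is 14 weeks.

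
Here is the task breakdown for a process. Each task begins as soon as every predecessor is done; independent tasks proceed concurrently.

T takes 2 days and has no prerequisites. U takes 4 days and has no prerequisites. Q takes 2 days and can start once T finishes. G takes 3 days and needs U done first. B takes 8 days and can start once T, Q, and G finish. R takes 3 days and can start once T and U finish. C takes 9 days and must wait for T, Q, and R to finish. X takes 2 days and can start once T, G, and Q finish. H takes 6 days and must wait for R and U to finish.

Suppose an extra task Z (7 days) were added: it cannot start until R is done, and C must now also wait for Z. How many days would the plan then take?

Originally the plan takes 16 days.
With Z inserted, C now waits for max(T, Q, R, Z).
New critical path: U→R→Z→C = 4+3+7+9 = 23 ⇒ 23 days.

23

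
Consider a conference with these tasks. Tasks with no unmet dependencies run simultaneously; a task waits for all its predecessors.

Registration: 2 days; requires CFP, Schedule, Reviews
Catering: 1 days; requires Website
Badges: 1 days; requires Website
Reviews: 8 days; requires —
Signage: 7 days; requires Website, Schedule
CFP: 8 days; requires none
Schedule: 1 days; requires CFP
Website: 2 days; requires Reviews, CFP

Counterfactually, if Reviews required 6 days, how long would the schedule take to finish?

Critical path before the change: Reviews→Website→Signage = 8+2+7 = 17 giving 17 days.
Since Reviews is critical, the -2 change carries straight to that chain (now 15 days).
Now CFP→Website→Signage = 8+2+7 = 17 is longest, so the finish becomes 17 days.

17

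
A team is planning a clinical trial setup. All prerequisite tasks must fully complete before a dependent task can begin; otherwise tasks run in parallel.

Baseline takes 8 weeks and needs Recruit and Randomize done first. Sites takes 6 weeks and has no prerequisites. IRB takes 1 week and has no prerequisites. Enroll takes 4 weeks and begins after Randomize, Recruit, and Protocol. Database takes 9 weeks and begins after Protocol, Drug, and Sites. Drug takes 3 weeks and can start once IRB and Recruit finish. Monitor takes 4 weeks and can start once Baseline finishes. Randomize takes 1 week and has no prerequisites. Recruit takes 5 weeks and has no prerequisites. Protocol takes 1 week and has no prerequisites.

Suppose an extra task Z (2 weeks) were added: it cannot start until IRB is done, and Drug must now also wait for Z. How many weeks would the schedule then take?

17

Originally the schedule takes 17 weeks.
With Z inserted, Drug now waits for max(IRB, Recruit, Z).
New critical path: Recruit→Drug→Database = 5+3+9 = 17 ⇒ 17 weeks.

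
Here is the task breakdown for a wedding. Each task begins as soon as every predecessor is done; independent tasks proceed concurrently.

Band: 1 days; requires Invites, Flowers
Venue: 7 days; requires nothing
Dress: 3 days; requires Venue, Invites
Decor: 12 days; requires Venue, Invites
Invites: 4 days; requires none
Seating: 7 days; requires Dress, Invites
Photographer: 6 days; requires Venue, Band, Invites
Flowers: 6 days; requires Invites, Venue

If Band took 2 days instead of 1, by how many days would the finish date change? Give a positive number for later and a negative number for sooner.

1

Actual critical path: Venue→Flowers→Band→Photographer = 7+6+1+6 = 20 ⇒ 20 days.
Band is on the critical path; changing it to 2 makes that path 21 days.
That remains the longest chain; total 21 days.
Change in finish: 21 − 20 = +1 days.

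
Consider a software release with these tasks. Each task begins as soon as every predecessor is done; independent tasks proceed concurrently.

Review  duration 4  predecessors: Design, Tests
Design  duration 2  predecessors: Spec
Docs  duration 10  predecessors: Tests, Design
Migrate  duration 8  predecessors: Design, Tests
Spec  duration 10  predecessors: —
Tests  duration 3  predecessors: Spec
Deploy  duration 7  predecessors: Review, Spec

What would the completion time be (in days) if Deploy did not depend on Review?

23

Original critical path: Spec→Tests→Review→Deploy = 10+3+4+7 = 24 ⇒ 24 days.
Without Review→Deploy, Deploy's earliest start moves from 17 to 10.
After: Spec→Tests→Docs = 10+3+10 = 23 → 23 days.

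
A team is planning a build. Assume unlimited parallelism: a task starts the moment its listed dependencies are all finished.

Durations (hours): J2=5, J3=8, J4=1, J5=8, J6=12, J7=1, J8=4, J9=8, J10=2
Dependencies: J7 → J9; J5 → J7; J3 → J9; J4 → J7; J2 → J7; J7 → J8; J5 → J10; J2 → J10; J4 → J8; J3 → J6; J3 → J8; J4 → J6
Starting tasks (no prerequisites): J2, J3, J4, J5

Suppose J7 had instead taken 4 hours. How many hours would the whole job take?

20

The binding path is J3→J6 = 8+12 = 20; finish at 20 hours.
J7 has 3 hours of float (longest path through it is 17).
That remains the longest chain; total 20 hours.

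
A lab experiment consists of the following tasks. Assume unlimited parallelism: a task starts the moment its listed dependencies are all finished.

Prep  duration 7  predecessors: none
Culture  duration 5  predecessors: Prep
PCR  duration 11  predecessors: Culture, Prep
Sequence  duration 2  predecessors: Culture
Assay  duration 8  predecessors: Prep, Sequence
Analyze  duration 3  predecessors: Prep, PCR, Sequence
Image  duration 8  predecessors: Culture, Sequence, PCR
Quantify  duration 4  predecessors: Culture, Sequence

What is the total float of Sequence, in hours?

Critical path: Prep→Culture→PCR→Image = 7+5+11+8 = 31, so the finish is 31 hours.
Sequence finishes as early as 14 and must finish by 23.
Slack of Sequence = 21 − 12 = 9 hours.

9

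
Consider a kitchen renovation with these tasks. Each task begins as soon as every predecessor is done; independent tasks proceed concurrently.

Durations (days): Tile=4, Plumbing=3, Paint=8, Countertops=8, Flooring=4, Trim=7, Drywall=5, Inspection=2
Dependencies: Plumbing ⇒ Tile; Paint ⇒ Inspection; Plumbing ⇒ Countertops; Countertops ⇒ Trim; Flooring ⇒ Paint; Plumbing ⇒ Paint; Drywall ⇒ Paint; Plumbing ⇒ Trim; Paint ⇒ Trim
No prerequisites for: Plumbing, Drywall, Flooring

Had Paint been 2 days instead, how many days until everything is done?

Actual critical path: Drywall→Paint→Trim = 5+8+7 = 20 ⇒ 20 days.
Since Paint is critical, the -6 change carries straight to that chain (now 14 days).
The binding chain switches to Plumbing→Countertops→Trim = 3+8+7 = 18; finish 18 days.

18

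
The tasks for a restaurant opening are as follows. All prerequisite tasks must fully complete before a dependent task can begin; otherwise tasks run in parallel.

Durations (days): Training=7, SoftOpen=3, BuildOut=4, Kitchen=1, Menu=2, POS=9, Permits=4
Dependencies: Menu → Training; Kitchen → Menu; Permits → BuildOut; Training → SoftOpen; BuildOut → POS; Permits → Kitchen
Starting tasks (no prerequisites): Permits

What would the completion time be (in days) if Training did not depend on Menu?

With the dependency in place, Permits→BuildOut→POS = 4+4+9 = 17 sets the finish at 17 days.
Without Menu→Training, Training's earliest start moves from 7 to 0.
The longest chain is now Permits→BuildOut→POS = 4+4+9 = 17, so the schedule takes 17 days.

17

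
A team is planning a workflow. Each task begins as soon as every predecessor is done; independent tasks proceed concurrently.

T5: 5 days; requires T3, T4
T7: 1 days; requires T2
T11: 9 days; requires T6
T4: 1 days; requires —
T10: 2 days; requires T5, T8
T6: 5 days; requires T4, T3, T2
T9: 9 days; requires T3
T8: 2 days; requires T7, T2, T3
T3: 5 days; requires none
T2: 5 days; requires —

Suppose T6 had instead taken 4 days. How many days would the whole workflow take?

18

Actual critical path: T2→T6→T11 = 5+5+9 = 19 ⇒ 19 days.
T6 lies on that path, so at 4 days the path becomes 18 days.
That remains the longest chain; total 18 days.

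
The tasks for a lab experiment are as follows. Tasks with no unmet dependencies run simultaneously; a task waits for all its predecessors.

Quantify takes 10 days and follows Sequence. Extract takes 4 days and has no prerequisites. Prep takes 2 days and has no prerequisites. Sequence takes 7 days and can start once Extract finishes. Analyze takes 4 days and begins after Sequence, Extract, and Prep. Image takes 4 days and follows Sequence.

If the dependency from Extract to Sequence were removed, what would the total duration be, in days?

17

With the dependency in place, Extract→Sequence→Quantify = 4+7+10 = 21 sets the finish at 21 days.
Without Extract→Sequence, Sequence's earliest start moves from 4 to 0.
New critical path: Sequence→Quantify = 7+10 = 17 ⇒ 17 days.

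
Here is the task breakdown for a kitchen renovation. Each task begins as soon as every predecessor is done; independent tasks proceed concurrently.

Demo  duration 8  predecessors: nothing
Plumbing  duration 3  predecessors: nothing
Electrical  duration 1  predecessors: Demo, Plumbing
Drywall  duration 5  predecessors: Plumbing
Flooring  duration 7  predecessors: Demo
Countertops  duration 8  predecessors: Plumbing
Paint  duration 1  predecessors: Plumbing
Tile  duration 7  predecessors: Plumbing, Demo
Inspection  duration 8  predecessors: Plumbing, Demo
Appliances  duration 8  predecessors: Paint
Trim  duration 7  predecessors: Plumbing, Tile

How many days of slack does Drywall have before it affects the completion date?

The longest chain is Demo→Tile→Trim = 8+7+7 = 22; overall finish 22 days.
Longest path through Drywall: 8 days (earliest finish 8, latest finish 22).
Slack of Drywall = 17 − 3 = 14 days.

14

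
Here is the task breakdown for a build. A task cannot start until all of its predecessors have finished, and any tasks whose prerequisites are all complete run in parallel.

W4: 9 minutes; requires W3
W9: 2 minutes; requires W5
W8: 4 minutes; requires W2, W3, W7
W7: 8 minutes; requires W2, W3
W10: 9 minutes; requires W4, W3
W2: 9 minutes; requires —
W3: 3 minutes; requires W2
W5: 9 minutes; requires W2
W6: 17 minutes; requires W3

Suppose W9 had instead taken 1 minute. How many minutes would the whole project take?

30

Actual critical path: W2→W3→W4→W10 = 9+3+9+9 = 30 ⇒ 30 minutes.
W9 is off the critical path — its longest chain is 20 minutes, giving 10 of slack.
No other chain overtakes it, so the finish is 30 minutes.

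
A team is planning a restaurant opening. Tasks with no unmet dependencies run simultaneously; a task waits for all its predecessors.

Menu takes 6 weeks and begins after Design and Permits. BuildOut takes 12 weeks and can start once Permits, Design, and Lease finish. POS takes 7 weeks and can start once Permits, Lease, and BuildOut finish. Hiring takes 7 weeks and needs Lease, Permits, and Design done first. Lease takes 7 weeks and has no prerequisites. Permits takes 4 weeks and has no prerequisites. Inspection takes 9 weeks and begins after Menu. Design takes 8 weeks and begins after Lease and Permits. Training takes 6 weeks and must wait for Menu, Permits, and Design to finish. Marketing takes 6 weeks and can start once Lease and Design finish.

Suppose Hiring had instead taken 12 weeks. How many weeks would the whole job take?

34

As given, the longest chain is Lease→Design→BuildOut→POS = 7+8+12+7 = 34, so the finish is 34 weeks.
The longest path through Hiring is only 22 weeks, so Hiring has float 12.
That remains the longest chain; total 34 weeks.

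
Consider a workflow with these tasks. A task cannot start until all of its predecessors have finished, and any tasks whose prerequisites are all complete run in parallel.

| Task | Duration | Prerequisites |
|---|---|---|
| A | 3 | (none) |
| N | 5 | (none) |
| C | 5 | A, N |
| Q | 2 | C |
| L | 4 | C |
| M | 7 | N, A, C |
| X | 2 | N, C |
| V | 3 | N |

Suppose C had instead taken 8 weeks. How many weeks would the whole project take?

20

Critical path before the change: N→C→M = 5+5+7 = 17 giving 17 weeks.
C is on the critical path; changing it to 8 makes that path 20 weeks.
That remains the longest chain; total 20 weeks.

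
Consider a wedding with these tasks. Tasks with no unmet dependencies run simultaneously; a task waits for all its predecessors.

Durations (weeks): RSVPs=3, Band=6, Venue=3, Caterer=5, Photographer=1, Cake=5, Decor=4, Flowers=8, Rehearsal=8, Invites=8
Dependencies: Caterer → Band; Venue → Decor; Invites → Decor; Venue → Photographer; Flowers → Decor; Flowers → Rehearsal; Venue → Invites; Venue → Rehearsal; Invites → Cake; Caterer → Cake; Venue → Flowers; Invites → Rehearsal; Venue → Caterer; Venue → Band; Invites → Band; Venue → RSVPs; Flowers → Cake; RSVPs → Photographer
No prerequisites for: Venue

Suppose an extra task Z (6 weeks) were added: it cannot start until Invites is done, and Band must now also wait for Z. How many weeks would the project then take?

Originally the project takes 19 weeks.
With Z inserted, Band now waits for max(Caterer, Invites, Venue, Z).
New critical path: Venue→Invites→Z→Band = 3+8+6+6 = 23 ⇒ 23 weeks.

23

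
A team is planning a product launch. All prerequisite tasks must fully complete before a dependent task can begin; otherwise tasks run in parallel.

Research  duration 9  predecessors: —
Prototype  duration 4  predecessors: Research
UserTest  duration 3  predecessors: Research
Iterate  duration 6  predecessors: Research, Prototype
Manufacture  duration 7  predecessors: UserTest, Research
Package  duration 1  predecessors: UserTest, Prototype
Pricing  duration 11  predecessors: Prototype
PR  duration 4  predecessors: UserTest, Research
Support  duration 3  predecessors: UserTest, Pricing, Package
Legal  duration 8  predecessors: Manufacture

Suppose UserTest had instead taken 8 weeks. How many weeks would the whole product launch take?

32

The binding path is Research→UserTest→Manufacture→Legal = 9+3+7+8 = 27; finish at 27 weeks.
Since UserTest is critical, the +5 change carries straight to that chain (now 32 weeks).
No other chain overtakes it, so the finish is 32 weeks.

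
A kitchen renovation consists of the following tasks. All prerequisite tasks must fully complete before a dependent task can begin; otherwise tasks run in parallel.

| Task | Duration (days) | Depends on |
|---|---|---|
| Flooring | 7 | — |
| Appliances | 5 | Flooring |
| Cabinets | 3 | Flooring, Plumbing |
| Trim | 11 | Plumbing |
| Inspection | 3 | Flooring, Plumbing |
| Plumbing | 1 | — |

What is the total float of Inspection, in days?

2

The longest chain is Plumbing→Trim = 1+11 = 12; overall finish 12 days.
Inspection finishes as early as 10 and must finish by 12.
Float = 12 − 10 = 2.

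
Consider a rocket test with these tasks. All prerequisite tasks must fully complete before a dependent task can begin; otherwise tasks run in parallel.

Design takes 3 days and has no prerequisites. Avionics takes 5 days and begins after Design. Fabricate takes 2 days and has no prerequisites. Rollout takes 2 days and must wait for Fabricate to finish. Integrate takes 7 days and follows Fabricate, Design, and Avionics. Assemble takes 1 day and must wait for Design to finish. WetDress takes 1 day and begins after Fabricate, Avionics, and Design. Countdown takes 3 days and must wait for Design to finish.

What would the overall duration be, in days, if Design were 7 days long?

Critical path before the change: Design→Avionics→Integrate = 3+5+7 = 15 giving 15 days.
Design lies on that path, so at 7 days the path becomes 19 days.
That remains the longest chain; total 19 days.

19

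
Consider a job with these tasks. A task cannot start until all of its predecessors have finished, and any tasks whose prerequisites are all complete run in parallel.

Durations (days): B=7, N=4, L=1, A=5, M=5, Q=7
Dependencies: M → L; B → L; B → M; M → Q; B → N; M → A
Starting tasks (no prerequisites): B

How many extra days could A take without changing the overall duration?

2

B→M→Q = 7+5+7 = 19 sets the makespan at 19 days.
The longest chain containing A totals 17 days.
Float = 19 − 17 = 2.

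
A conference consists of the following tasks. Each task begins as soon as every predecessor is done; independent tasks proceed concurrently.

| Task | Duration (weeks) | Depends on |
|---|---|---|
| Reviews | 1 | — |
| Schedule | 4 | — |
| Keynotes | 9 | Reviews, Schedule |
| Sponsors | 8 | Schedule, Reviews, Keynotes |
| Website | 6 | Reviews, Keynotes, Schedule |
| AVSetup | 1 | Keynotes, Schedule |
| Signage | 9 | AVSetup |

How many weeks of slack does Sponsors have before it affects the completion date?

The longest chain is Schedule→Keynotes→AVSetup→Signage = 4+9+1+9 = 23; overall finish 23 weeks.
The longest chain containing Sponsors totals 21 weeks.
Float = 23 − 21 = 2.

2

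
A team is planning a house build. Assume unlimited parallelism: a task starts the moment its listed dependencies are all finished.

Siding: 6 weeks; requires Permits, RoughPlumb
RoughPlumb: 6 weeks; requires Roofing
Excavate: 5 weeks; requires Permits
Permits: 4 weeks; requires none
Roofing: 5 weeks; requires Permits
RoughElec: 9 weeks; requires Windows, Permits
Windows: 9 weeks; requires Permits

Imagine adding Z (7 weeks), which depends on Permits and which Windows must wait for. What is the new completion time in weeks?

Originally the house build takes 22 weeks.
With Z inserted, Windows now waits for max(Permits, Z).
New critical path: Permits→Z→Windows→RoughElec = 4+7+9+9 = 29 ⇒ 29 weeks.

29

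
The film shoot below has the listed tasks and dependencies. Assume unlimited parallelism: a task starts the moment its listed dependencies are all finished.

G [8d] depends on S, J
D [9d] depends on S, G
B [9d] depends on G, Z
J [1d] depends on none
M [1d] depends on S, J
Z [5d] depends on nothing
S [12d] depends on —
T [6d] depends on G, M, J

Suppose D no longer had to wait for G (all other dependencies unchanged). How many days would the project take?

Before: longest chain S→G→B = 12+8+9 = 29, finish 29.
Without G→D, D's earliest start moves from 20 to 12.
New critical path: S→G→B = 12+8+9 = 29 ⇒ 29 days.

29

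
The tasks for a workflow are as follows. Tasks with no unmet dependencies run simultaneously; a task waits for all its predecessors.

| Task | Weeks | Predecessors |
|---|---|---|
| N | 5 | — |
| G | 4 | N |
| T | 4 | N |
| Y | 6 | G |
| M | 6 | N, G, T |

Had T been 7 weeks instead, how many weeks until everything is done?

Baseline: N→T→M = 5+4+6 = 15 → 15 weeks.
T is on the critical path; changing it to 7 makes that path 18 weeks.
The critical path is still N→T→M; finish is now 18 weeks.

18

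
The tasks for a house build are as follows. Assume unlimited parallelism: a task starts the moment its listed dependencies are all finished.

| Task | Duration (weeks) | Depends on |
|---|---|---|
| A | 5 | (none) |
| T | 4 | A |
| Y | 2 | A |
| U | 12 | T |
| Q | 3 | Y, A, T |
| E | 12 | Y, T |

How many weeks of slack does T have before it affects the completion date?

Critical path: A→T→U = 5+4+12 = 21, so the finish is 21 weeks.
The longest chain containing T totals 21 weeks.
Float = 21 − 21 = 0.

0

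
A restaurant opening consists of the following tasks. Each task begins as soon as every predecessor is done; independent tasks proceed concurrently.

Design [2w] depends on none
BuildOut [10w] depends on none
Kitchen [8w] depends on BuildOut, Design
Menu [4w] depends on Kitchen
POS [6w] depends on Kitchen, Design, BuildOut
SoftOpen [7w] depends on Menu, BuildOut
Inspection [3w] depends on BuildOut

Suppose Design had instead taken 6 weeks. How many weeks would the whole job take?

29

The binding path is BuildOut→Kitchen→Menu→SoftOpen = 10+8+4+7 = 29; finish at 29 weeks.
Design is off the critical path — its longest chain is 21 weeks, giving 8 of slack.
No other chain overtakes it, so the finish is 29 weeks.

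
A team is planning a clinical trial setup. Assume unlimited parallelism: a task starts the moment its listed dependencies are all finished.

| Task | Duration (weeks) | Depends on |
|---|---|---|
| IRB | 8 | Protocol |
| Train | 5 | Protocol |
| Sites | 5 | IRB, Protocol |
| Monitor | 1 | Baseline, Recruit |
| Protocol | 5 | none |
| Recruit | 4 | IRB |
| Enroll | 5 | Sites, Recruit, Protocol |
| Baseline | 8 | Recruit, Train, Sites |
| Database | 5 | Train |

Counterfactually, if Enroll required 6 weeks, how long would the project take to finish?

27

Actual critical path: Protocol→IRB→Sites→Baseline→Monitor = 5+8+5+8+1 = 27 ⇒ 27 weeks.
Enroll has 4 weeks of float (longest path through it is 23).
The critical path is still Protocol→IRB→Sites→Baseline→Monitor; finish is now 27 weeks.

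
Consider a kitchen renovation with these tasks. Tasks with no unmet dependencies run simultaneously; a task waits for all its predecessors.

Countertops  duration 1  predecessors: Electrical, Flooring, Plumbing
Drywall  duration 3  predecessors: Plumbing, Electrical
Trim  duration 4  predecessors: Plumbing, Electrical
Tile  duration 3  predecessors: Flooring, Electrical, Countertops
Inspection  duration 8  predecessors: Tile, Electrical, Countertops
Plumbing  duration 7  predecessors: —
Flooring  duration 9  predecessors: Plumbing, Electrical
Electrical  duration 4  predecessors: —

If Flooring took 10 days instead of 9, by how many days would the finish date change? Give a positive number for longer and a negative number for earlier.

As given, the longest chain is Plumbing→Flooring→Countertops→Tile→Inspection = 7+9+1+3+8 = 28, so the finish is 28 days.
Since Flooring is critical, the +1 change carries straight to that chain (now 29 days).
The critical path is still Plumbing→Flooring→Countertops→Tile→Inspection; finish is now 29 days.
Change in finish: 29 − 28 = +1 days.

1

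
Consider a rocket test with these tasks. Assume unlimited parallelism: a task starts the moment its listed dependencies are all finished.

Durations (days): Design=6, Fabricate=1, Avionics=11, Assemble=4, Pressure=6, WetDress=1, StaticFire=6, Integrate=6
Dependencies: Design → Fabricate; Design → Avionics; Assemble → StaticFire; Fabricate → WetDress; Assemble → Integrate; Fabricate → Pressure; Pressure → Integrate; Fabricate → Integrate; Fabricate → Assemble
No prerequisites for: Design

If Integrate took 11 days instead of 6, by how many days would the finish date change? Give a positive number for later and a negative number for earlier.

The binding path is Design→Fabricate→Pressure→Integrate = 6+1+6+6 = 19; finish at 19 days.
Since Integrate is critical, the +5 change carries straight to that chain (now 24 days).
No other chain overtakes it, so the finish is 24 days.
Change in finish: 24 − 19 = +5 days.

5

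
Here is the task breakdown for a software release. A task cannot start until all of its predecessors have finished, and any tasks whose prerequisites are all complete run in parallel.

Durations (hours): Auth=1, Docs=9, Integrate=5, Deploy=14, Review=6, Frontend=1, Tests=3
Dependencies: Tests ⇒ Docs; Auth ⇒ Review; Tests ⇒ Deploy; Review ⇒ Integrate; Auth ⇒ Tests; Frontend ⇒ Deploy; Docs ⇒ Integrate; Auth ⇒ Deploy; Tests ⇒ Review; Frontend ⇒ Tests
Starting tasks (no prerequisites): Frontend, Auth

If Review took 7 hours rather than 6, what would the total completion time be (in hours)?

As given, the longest chain is Frontend→Tests→Docs→Integrate = 1+3+9+5 = 18, so the finish is 18 hours.
The longest path through Review is only 15 hours, so Review has float 3.
No other chain overtakes it, so the finish is 18 hours.

18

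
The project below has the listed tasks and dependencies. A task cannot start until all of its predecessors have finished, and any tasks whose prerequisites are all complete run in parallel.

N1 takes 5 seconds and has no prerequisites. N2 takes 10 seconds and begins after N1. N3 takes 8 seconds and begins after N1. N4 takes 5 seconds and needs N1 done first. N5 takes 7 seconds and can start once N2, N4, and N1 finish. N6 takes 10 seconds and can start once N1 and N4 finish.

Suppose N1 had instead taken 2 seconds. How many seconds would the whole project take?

19

Baseline: N1→N2→N5 = 5+10+7 = 22 → 22 seconds.
N1 is on the critical path; changing it to 2 makes that path 19 seconds.
The critical path is still N1→N2→N5; finish is now 19 seconds.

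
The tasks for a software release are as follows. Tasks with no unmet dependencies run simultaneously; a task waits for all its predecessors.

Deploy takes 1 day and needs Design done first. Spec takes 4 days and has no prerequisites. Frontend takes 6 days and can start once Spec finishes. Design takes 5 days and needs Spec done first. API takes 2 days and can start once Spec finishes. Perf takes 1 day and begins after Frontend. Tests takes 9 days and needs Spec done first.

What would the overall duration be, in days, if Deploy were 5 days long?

The binding path is Spec→Tests = 4+9 = 13; finish at 13 days.
Deploy is off the critical path — its longest chain is 10 days, giving 3 of slack.
The binding chain switches to Spec→Design→Deploy = 4+5+5 = 14; finish 14 days.

14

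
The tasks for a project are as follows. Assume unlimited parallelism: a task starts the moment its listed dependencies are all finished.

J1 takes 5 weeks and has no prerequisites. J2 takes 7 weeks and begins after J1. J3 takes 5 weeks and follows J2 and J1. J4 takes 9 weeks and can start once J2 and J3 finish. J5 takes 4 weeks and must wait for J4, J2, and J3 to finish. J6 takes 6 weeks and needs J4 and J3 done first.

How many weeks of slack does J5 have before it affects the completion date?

The longest chain is J1→J2→J3→J4→J6 = 5+7+5+9+6 = 32; overall finish 32 weeks.
J5 finishes as early as 30 and must finish by 32.
So J5 can slip 32 − 30 = 2 weeks.

2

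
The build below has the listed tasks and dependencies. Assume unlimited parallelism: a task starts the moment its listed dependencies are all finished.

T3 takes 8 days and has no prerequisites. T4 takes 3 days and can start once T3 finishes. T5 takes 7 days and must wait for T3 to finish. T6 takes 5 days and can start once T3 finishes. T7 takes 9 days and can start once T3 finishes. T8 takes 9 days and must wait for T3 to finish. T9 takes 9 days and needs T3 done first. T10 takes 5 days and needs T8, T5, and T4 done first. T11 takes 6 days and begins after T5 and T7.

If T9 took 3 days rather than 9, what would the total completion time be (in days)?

Baseline: T3→T7→T11 = 8+9+6 = 23 → 23 days.
T9 has 6 days of float (longest path through it is 17).
No other chain overtakes it, so the finish is 23 days.

23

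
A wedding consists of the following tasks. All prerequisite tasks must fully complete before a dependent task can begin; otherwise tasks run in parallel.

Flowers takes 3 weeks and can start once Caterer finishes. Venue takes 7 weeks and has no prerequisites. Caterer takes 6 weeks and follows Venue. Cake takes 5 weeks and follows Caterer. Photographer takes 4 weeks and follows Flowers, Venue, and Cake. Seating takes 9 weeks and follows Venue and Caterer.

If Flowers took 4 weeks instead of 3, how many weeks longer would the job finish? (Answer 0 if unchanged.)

0

As given, the longest chain is Venue→Caterer→Cake→Photographer = 7+6+5+4 = 22, so the finish is 22 weeks.
Flowers is off the critical path — its longest chain is 20 weeks, giving 2 of slack.
No other chain overtakes it, so the finish is 22 weeks.
Change in finish: 22 − 22 = +0 weeks.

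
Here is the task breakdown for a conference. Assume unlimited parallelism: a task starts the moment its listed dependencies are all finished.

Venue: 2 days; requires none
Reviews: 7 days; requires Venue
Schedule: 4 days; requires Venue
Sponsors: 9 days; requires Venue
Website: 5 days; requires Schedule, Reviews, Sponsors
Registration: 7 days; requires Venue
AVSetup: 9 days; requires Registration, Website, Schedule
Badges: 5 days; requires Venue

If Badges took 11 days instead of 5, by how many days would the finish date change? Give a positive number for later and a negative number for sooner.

0

As given, the longest chain is Venue→Sponsors→Website→AVSetup = 2+9+5+9 = 25, so the finish is 25 days.
Badges has 18 days of float (longest path through it is 7).
The critical path is still Venue→Sponsors→Website→AVSetup; finish is now 25 days.
Change in finish: 25 − 25 = +0 days.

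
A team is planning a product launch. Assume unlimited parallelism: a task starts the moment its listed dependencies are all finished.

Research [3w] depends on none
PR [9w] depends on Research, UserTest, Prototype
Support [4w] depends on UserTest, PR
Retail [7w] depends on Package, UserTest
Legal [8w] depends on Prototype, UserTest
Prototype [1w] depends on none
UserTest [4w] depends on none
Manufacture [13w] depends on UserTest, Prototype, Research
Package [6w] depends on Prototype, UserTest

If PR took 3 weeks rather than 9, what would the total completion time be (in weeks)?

As given, the longest chain is UserTest→PR→Support = 4+9+4 = 17, so the finish is 17 weeks.
PR lies on that path, so at 3 weeks the path becomes 11 weeks.
Now UserTest→Manufacture = 4+13 = 17 is longest, so the finish becomes 17 weeks.

17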